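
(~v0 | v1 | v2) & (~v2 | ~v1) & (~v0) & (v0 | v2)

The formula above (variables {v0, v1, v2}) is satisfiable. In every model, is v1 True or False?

False

Suppose v1 = 1.
(~v2) alone gives v2 = 0.
(~v0) alone gives v0 = 0.
Now (v0) is unsatisfied and unit — conflict.
So every satisfying assignment has v1 = False.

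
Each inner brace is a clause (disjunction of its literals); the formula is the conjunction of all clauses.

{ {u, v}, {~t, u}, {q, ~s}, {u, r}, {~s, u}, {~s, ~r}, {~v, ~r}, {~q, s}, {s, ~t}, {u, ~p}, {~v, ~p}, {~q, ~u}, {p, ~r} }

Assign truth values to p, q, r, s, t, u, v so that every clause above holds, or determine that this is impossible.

p ↦ 0,  q ↦ 0,  r ↦ 0,  s ↦ 0,  t ↦ 0,  u ↦ 1,  v ↦ 1

Suppose u = 1.
Unit clause (~q) forces q = 0.
Unit clause (~s) forces s = 0.
Unit clause (~t) forces t = 0.
Suppose v = 1.
Unit clause (~r) forces r = 0.
Unit clause (~p) forces p = 0.
This assignment satisfies each clause.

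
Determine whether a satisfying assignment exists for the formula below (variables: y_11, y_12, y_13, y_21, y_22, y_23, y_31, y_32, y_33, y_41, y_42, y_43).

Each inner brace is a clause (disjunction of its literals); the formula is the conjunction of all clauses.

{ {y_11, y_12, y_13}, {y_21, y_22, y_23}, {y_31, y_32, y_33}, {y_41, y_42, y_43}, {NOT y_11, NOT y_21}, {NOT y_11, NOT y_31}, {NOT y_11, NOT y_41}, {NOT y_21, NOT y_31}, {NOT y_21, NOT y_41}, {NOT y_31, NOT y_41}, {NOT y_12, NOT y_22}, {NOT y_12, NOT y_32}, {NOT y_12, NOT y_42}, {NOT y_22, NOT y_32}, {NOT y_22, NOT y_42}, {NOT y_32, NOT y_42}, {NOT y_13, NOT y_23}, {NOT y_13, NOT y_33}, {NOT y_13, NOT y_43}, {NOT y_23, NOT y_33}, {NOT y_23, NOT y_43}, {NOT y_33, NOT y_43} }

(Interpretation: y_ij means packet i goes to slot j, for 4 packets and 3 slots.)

No

Try y_11 = false.
Try y_12 = true.
(NOT y_22) alone gives y_22 = false.
(NOT y_32) alone gives y_32 = false.
(NOT y_42) alone gives y_42 = false.
Try y_21 = true.
(NOT y_31) alone gives y_31 = false.
(y_33) alone gives y_33 = true.
(NOT y_41) alone gives y_41 = false.
(y_43) alone gives y_43 = true.
Now (NOT y_43) is unsatisfied and unit — conflict.
So y_21 must be the other value — set y_21 = false.
(y_23) alone gives y_23 = true.
(NOT y_13) alone gives y_13 = false.
(NOT y_33) alone gives y_33 = false.
(y_31) alone gives y_31 = true.
(NOT y_41) alone gives y_41 = false.
(y_43) alone gives y_43 = true.
Now (NOT y_43) is unsatisfied and unit — conflict.
Neither y_21 = true nor y_21 = false works.
So y_12 must be the other value — set y_12 = false.
(y_13) alone gives y_13 = true.
(NOT y_23) alone gives y_23 = false.
(NOT y_33) alone gives y_33 = false.
(NOT y_43) alone gives y_43 = false.
Try y_21 = true.
(NOT y_31) alone gives y_31 = false.
(y_32) alone gives y_32 = true.
(NOT y_41) alone gives y_41 = false.
(y_42) alone gives y_42 = true.
Now (NOT y_42) is unsatisfied and unit — conflict.
So y_21 must be the other value — set y_21 = false.
(y_22) alone gives y_22 = true.
(NOT y_32) alone gives y_32 = false.
(y_31) alone gives y_31 = true.
(NOT y_41) alone gives y_41 = false.
(y_42) alone gives y_42 = true.
Now (NOT y_42) is unsatisfied and unit — conflict.
Neither y_21 = true nor y_21 = false works.
Neither y_12 = true nor y_12 = false works.
So y_11 must be the other value — set y_11 = true.
(NOT y_21) alone gives y_21 = false.
(NOT y_31) alone gives y_31 = false.
(NOT y_41) alone gives y_41 = false.
Try y_22 = true.
(NOT y_12) alone gives y_12 = false.
(NOT y_32) alone gives y_32 = false.
(y_33) alone gives y_33 = true.
(NOT y_42) alone gives y_42 = false.
(y_43) alone gives y_43 = true.
Now (NOT y_43) is unsatisfied and unit — conflict.
So y_22 must be the other value — set y_22 = false.
(y_23) alone gives y_23 = true.
(NOT y_13) alone gives y_13 = false.
(NOT y_33) alone gives y_33 = false.
(y_32) alone gives y_32 = true.
(NOT y_12) alone gives y_12 = false.
(NOT y_42) alone gives y_42 = false.
(y_43) alone gives y_43 = true.
Now (NOT y_43) is unsatisfied and unit — conflict.
Neither y_22 = true nor y_22 = false works.
Neither y_11 = true nor y_11 = false works.
No assignment satisfies every clause.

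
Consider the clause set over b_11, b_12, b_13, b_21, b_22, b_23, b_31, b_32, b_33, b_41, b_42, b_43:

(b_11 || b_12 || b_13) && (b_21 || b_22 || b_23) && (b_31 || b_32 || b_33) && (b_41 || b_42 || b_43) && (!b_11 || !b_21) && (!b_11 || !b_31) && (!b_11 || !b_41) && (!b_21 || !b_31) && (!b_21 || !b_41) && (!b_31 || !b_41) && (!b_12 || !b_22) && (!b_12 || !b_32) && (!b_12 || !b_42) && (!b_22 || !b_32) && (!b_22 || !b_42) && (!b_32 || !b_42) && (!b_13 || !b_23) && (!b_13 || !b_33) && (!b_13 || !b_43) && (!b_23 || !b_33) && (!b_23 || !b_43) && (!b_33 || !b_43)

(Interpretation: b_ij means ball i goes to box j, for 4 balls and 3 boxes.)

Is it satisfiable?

Suppose b_11 = false.
Suppose b_12 = true.
The clause (!b_22) is unit, so b_22 = false.
The clause (!b_32) is unit, so b_32 = false.
The clause (!b_42) is unit, so b_42 = false.
Suppose b_21 = true.
The clause (!b_31) is unit, so b_31 = false.
The clause (b_33) is unit, so b_33 = true.
The clause (!b_41) is unit, so b_41 = false.
The clause (b_43) is unit, so b_43 = true.
Now (!b_43) is unsatisfied and unit — conflict.
So b_21 must be the other value — set b_21 = false.
The clause (b_23) is unit, so b_23 = true.
The clause (!b_13) is unit, so b_13 = false.
The clause (!b_33) is unit, so b_33 = false.
The clause (b_31) is unit, so b_31 = true.
The clause (!b_41) is unit, so b_41 = false.
The clause (b_43) is unit, so b_43 = true.
Now (!b_43) is unsatisfied and unit — conflict.
Both values of b_21 lead to a conflict.
So b_12 must be the other value — set b_12 = false.
The clause (b_13) is unit, so b_13 = true.
The clause (!b_23) is unit, so b_23 = false.
The clause (!b_33) is unit, so b_33 = false.
The clause (!b_43) is unit, so b_43 = false.
Suppose b_21 = true.
The clause (!b_31) is unit, so b_31 = false.
The clause (b_32) is unit, so b_32 = true.
The clause (!b_41) is unit, so b_41 = false.
The clause (b_42) is unit, so b_42 = true.
Now (!b_42) is unsatisfied and unit — conflict.
So b_21 must be the other value — set b_21 = false.
The clause (b_22) is unit, so b_22 = true.
The clause (!b_32) is unit, so b_32 = false.
The clause (b_31) is unit, so b_31 = true.
The clause (!b_41) is unit, so b_41 = false.
The clause (b_42) is unit, so b_42 = true.
Now (!b_42) is unsatisfied and unit — conflict.
Both values of b_21 lead to a conflict.
Both values of b_12 lead to a conflict.
So b_11 must be the other value — set b_11 = true.
The clause (!b_21) is unit, so b_21 = false.
The clause (!b_31) is unit, so b_31 = false.
The clause (!b_41) is unit, so b_41 = false.
Suppose b_22 = true.
The clause (!b_12) is unit, so b_12 = false.
The clause (!b_32) is unit, so b_32 = false.
The clause (b_33) is unit, so b_33 = true.
The clause (!b_42) is unit, so b_42 = false.
The clause (b_43) is unit, so b_43 = true.
Now (!b_43) is unsatisfied and unit — conflict.
So b_22 must be the other value — set b_22 = false.
The clause (b_23) is unit, so b_23 = true.
The clause (!b_13) is unit, so b_13 = false.
The clause (!b_33) is unit, so b_33 = false.
The clause (b_32) is unit, so b_32 = true.
The clause (!b_12) is unit, so b_12 = false.
The clause (!b_42) is unit, so b_42 = false.
The clause (b_43) is unit, so b_43 = true.
Now (!b_43) is unsatisfied and unit — conflict.
Both values of b_22 lead to a conflict.
Both values of b_11 lead to a conflict.
No assignment satisfies every clause.

No, unsatisfiable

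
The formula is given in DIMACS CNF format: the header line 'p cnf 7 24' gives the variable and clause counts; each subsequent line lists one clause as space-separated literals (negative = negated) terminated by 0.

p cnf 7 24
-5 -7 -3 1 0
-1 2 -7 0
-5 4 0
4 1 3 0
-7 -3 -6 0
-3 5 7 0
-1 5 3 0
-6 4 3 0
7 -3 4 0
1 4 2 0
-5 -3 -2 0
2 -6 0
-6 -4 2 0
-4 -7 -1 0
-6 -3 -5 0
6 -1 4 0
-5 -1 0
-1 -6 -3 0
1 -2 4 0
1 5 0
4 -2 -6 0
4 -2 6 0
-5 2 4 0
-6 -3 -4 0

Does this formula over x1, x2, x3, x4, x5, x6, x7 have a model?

Try x5 = True.
Unit clause (x4) forces x4 = True.
Unit clause (¬x1) forces x1 = False.
Try x7 = False.
Try x3 = True.
Unit clause (¬x2) forces x2 = False.
Unit clause (¬x6) forces x6 = False.
This assignment satisfies each clause.
A satisfying assignment: x1: False; x2: False; x3: True; x4: True; x5: True; x6: False; x7: False.

Satisfiable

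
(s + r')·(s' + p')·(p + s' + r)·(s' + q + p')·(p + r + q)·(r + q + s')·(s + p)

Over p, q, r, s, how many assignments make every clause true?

4

There are 2^4 = 16 truth assignments over (p, q, r, s).
Check each against the 7 clauses (columns in the order p, q, r, s):
  F F F F  ✗ fails (p + r + q)
  F F F T  ✗ fails (p + s' + r)
  F F T F  ✗ fails (s + r')
  F F T T  ✓ satisfies all
  F T F F  ✗ fails (s + p)
  F T F T  ✗ fails (p + s' + r)
  F T T F  ✗ fails (s + r')
  F T T T  ✓ satisfies all
  T F F F  ✓ satisfies all
  T F F T  ✗ fails (s' + p')
  T F T F  ✗ fails (s + r')
  T F T T  ✗ fails (s' + p')
  T T F F  ✓ satisfies all
  T T F T  ✗ fails (s' + p')
  T T T F  ✗ fails (s + r')
  T T T T  ✗ fails (s' + p')
4 of the 16 rows are models.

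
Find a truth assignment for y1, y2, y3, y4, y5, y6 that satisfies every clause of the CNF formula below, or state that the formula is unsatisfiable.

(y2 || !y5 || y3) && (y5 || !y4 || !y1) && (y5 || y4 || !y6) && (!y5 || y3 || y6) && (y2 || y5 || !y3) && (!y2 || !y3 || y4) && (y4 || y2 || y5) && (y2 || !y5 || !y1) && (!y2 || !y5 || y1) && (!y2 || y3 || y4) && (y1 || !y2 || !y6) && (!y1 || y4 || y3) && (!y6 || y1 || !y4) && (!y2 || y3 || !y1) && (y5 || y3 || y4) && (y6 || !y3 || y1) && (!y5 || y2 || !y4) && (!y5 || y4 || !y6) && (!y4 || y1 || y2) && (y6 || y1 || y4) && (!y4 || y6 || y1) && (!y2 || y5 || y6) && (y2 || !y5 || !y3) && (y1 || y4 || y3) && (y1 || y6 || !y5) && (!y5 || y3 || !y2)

y1=true, y2=true, y3=true, y4=true, y5=true, y6=false

Case y2 = true:
Case y3 = true:
The clause (y4) is unit, so y4 = true.
Case y5 = true:
The clause (y1) is unit, so y1 = true.
All clauses hold; y6 can take either value.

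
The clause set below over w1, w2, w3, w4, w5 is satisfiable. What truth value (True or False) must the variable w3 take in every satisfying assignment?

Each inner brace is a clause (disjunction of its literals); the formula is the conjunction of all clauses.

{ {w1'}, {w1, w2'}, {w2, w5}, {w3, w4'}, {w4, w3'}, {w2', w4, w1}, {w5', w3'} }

False

Suppose w3 = 1.
The clause (w1') is unit, so w1 = 0.
The clause (w2') is unit, so w2 = 0.
The clause (w5) is unit, so w5 = 1.
But (w5') is also a unit clause — contradiction.
So every satisfying assignment has w3 = False.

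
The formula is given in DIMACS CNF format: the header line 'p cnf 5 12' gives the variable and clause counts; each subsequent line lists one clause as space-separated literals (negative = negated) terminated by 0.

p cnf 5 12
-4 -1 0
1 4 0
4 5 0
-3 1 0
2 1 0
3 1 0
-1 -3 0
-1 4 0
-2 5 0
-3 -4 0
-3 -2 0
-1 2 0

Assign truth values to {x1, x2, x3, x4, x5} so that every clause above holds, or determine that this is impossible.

UNSATISFIABLE

Branch on x4: set x4 = False.
The clause (x1) is unit, so x1 = True.
Now (¬x1) is unsatisfied and unit — conflict.
So x4 must be the other value — set x4 = True.
The clause (¬x1) is unit, so x1 = False.
The clause (¬x3) is unit, so x3 = False.
Now (x3) is unsatisfied and unit — conflict.
Neither x4 = True nor x4 = False works.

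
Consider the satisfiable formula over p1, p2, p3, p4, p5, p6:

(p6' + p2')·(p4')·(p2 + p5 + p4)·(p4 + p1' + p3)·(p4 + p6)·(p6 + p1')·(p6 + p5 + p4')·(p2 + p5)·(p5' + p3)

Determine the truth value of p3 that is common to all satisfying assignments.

Suppose p3 = 0.
The clause (p4') is unit, so p4 = 0.
The clause (p1') is unit, so p1 = 0.
The clause (p6) is unit, so p6 = 1.
The clause (p2') is unit, so p2 = 0.
The clause (p5) is unit, so p5 = 1.
Now (p5') is unsatisfied and unit — conflict.
So every satisfying assignment has p3 = True.

True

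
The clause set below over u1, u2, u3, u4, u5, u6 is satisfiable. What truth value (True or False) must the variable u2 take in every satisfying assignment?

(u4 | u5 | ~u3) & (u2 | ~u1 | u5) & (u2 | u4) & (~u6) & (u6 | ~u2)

False

Suppose u2 = 1.
The clause (~u6) is unit, so u6 = 0.
But (u6) is also a unit clause — contradiction.
So every satisfying assignment has u2 = False.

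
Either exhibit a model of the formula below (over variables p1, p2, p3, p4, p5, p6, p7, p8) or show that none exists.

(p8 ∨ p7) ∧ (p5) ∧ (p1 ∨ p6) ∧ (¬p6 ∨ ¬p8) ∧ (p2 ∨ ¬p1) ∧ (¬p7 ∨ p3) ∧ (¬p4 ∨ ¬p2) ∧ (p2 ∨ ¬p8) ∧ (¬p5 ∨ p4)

p1 ↦ False,  p2 ↦ False,  p3 ↦ True,  p4 ↦ True,  p5 ↦ True,  p6 ↦ True,  p7 ↦ True,  p8 ↦ False

Unit clause (p5) forces p5 = True.
Unit clause (p4) forces p4 = True.
Unit clause (¬p2) forces p2 = False.
Unit clause (¬p1) forces p1 = False.
Unit clause (p6) forces p6 = True.
Unit clause (¬p8) forces p8 = False.
Unit clause (p7) forces p7 = True.
Unit clause (p3) forces p3 = True.
All clauses are satisfied.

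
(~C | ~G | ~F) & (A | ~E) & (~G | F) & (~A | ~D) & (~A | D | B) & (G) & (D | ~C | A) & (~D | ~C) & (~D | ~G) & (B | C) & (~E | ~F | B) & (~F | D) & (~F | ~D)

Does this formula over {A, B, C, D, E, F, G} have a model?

No

The clause (G) is unit, so G = 1.
The clause (F) is unit, so F = 1.
The clause (~C) is unit, so C = 0.
The clause (~D) is unit, so D = 0.
But (D) is also a unit clause — contradiction.
No assignment satisfies every clause.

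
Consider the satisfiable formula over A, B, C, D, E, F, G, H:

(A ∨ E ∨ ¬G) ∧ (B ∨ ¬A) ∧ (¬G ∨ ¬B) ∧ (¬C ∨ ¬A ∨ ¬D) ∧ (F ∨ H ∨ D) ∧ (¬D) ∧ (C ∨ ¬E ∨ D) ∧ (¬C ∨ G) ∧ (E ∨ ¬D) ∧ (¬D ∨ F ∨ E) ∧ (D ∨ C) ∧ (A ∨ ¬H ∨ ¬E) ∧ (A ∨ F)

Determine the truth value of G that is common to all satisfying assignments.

True

Suppose G = False.
The clause (¬D) is unit, so D = False.
The clause (¬C) is unit, so C = False.
That conflicts with the unit clause (C).
So every satisfying assignment has G = True.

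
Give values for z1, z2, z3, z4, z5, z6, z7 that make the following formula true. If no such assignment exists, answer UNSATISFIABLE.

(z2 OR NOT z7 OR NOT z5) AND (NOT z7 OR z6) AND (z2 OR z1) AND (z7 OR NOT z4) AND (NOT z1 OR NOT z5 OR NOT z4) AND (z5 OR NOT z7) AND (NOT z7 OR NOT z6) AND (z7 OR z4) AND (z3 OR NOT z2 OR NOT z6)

UNSATISFIABLE

Branch on z7: set z7 = false.
Unit clause (NOT z4) forces z4 = false.
Now (z4) is unsatisfied and unit — conflict.
So z7 must be the other value — set z7 = true.
Unit clause (z6) forces z6 = true.
Now (NOT z6) is unsatisfied and unit — conflict.
Neither z7 = true nor z7 = false works.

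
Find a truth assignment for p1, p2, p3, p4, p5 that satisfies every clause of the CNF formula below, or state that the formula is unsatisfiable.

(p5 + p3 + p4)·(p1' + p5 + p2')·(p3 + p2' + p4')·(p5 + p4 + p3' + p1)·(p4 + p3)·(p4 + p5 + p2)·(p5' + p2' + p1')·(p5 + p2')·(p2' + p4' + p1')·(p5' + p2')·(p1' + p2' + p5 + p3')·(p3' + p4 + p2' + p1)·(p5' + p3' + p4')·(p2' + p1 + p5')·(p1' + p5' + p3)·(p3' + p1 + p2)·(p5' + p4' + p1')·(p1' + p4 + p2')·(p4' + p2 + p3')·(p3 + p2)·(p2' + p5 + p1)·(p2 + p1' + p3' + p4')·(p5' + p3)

p1: 1; p2: 0; p3: 1; p4: 0; p5: 1

Suppose p4 = 0.
Unit clause (p3) forces p3 = 1.
Suppose p5 = 1.
Unit clause (p2') forces p2 = 0.
Unit clause (p1) forces p1 = 1.
All clauses are satisfied.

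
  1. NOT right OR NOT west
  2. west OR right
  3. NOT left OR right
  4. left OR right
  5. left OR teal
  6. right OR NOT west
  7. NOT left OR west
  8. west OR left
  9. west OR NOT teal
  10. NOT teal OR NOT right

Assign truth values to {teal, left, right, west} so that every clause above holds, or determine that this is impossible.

UNSATISFIABLE

Try right = false.
Unit clause (west) forces west = true.
But (NOT west) is also a unit clause — contradiction.
Undo right and try right = true.
Unit clause (NOT west) forces west = false.
Unit clause (NOT left) forces left = false.
But (left) is also a unit clause — contradiction.
Either choice for right ends in contradiction.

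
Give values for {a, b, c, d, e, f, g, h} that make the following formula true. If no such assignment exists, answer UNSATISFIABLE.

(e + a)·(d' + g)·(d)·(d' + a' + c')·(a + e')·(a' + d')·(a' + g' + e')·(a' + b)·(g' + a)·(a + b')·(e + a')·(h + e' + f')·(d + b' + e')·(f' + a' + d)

UNSATISFIABLE

The clause (d) is unit, so d = 1.
The clause (g) is unit, so g = 1.
The clause (a') is unit, so a = 0.
That conflicts with the unit clause (a).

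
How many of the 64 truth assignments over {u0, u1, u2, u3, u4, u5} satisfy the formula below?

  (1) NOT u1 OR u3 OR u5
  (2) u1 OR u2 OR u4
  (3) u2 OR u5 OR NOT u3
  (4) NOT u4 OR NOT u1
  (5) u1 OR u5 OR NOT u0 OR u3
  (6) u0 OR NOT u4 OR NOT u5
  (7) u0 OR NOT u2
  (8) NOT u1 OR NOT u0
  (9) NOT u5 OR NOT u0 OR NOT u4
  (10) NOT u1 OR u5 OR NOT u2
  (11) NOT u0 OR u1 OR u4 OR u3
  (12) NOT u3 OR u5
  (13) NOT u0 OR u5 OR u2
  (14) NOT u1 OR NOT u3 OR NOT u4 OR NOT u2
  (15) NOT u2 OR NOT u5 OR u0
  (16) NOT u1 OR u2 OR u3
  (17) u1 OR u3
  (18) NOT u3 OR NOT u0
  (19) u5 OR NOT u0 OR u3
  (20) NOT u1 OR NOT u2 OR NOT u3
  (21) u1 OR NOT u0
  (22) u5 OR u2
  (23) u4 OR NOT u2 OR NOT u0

1

There are 2^6 = 64 truth assignments over (u0, u1, u2, u3, u4, u5).
Split on u2. With u2 = true, the clauses containing u2 are satisfied and NOT u2 drops from the rest; 0 of the 2^5 = 32 assignments to the other variables satisfy what remains.
With u2 = false, by the same count on the reduced clause set, 1 assignment works.
(One model: u0=F, u1=T, u2=F, u3=T, u4=F, u5=T.)
Total: 0 + 1 = 1.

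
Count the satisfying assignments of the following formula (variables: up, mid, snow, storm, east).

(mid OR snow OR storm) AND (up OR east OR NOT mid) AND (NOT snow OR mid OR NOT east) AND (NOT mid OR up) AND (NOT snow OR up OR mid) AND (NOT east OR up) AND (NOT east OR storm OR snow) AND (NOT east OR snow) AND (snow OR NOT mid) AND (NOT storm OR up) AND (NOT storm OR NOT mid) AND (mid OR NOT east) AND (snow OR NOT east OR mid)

5

There are 2^5 = 32 truth assignments over (up, mid, snow, storm, east).
Split on up. With up = true, the clauses containing up are satisfied and NOT up drops from the rest; 5 of the 2^4 = 16 assignments to the other variables satisfy what remains.
With up = false, by the same count on the reduced clause set, 0 assignments work.
Total: 5 + 0 = 5.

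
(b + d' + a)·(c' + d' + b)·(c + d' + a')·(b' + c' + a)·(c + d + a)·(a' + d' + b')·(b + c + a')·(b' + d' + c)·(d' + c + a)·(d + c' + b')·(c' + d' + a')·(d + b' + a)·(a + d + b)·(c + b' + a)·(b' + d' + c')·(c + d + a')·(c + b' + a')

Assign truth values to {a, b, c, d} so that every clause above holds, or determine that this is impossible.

Try b = 0.
Try d = 0.
Unit clause (a) forces a = 1.
Unit clause (c) forces c = 1.
This assignment satisfies each clause.

a=1; b=0; c=1; d=0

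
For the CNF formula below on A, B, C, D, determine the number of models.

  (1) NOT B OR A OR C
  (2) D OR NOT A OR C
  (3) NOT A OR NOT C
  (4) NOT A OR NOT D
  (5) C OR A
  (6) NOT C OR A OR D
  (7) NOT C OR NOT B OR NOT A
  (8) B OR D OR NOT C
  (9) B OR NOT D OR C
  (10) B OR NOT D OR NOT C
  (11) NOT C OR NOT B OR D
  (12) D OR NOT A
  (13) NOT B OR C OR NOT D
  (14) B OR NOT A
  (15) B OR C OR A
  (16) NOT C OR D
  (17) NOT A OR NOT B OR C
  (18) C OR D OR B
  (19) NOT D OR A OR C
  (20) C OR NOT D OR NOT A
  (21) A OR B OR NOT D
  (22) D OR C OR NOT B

1

There are 2^4 = 16 truth assignments over (A, B, C, D).
Split on D. With D = true, the clauses containing D are satisfied and NOT D drops from the rest; 1 of the 2^3 = 8 assignments to the other variables satisfy what remains.
With D = false, by the same count on the reduced clause set, 0 assignments work.
Total: 1 + 0 = 1.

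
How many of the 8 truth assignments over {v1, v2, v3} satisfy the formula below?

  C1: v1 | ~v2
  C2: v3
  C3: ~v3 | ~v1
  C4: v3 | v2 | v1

1

There are 2^3 = 8 truth assignments over (v1, v2, v3).
Check each against the 4 clauses (columns in the order v1, v2, v3):
  F F F  ✗ fails (v3)
  F F T  ✓ satisfies all
  F T F  ✗ fails (v1 | ~v2)
  F T T  ✗ fails (v1 | ~v2)
  T F F  ✗ fails (v3)
  T F T  ✗ fails (~v3 | ~v1)
  T T F  ✗ fails (v3)
  T T T  ✗ fails (~v3 | ~v1)
1 of the 8 rows is a model.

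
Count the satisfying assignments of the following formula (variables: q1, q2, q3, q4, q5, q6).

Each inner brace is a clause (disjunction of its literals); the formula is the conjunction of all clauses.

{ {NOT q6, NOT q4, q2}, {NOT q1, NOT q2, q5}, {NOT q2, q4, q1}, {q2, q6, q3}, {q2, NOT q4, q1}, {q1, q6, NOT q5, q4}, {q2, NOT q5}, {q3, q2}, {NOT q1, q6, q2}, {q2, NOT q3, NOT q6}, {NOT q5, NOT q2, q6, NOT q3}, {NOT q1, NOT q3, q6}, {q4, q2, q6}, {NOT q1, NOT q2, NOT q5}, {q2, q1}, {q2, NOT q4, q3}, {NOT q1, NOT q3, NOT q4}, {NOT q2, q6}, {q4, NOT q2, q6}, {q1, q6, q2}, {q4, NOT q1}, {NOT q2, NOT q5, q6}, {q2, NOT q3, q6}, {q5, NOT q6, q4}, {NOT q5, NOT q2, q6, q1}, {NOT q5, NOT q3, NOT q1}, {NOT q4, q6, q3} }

There are 2^6 = 64 truth assignments over (q1, q2, q3, q4, q5, q6).
Split on q6. With q6 = true, the clauses containing q6 are satisfied and NOT q6 drops from the rest; 4 of the 2^5 = 32 assignments to the other variables satisfy what remains.
With q6 = false, by the same count on the reduced clause set, 0 assignments work.
Total: 4 + 0 = 4.

4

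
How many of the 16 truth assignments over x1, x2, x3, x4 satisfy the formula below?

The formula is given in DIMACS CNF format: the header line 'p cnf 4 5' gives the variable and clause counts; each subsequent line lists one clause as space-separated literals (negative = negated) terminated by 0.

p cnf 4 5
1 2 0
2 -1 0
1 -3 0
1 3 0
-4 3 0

There are 2^4 = 16 truth assignments over (x1, x2, x3, x4).
Check each against the 5 clauses (columns in the order x1, x2, x3, x4):
  F F F F  ✗ fails (x1 ∨ x2)
  F F F T  ✗ fails (x1 ∨ x2)
  F F T F  ✗ fails (x1 ∨ x2)
  F F T T  ✗ fails (x1 ∨ x2)
  F T F F  ✗ fails (x1 ∨ x3)
  F T F T  ✗ fails (x1 ∨ x3)
  F T T F  ✗ fails (x1 ∨ ¬x3)
  F T T T  ✗ fails (x1 ∨ ¬x3)
  T F F F  ✗ fails (x2 ∨ ¬x1)
  T F F T  ✗ fails (x2 ∨ ¬x1)
  T F T F  ✗ fails (x2 ∨ ¬x1)
  T F T T  ✗ fails (x2 ∨ ¬x1)
  T T F F  ✓ satisfies all
  T T F T  ✗ fails (¬x4 ∨ x3)
  T T T F  ✓ satisfies all
  T T T T  ✓ satisfies all
3 of the 16 rows are models.

3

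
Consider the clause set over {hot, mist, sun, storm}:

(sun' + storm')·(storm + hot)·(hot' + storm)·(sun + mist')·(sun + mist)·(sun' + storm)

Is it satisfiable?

Case sun = 0:
Unit clause (mist') forces mist = 0.
That conflicts with the unit clause (mist).
That branch fails; take sun = 1 instead.
Unit clause (storm') forces storm = 0.
That conflicts with the unit clause (storm).
Either choice for sun ends in contradiction.
No assignment satisfies every clause.

Unsatisfiable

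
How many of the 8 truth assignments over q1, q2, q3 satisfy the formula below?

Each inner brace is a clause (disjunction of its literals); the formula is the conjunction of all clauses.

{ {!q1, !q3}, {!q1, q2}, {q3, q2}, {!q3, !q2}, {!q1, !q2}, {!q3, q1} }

1

There are 2^3 = 8 truth assignments over (q1, q2, q3).
Split on q2. With q2 = true, the clauses containing q2 are satisfied and !q2 drops from the rest; 1 of the 2^2 = 4 assignments to the other variables satisfy what remains.
With q2 = false, by the same count on the reduced clause set, 0 assignments work.
(One model: q1=F, q2=T, q3=F.)
Total: 1 + 0 = 1.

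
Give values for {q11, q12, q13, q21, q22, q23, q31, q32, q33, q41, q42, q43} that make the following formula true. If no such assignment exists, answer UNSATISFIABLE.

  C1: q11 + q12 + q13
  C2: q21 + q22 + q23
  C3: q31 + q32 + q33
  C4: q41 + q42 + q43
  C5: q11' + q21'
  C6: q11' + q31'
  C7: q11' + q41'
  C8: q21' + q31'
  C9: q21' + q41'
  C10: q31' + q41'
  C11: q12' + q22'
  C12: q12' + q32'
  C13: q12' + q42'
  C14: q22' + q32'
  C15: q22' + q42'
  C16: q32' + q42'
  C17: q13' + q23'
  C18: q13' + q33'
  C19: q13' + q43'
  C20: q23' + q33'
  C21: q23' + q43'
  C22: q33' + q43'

Branch on q11: set q11 = 0.
Branch on q12: set q12 = 1.
(q22') alone gives q22 = 0.
(q32') alone gives q32 = 0.
(q42') alone gives q42 = 0.
Branch on q21: set q21 = 1.
(q31') alone gives q31 = 0.
(q33) alone gives q33 = 1.
(q41') alone gives q41 = 0.
(q43) alone gives q43 = 1.
But (q43') is also a unit clause — contradiction.
That branch fails; take q21 = 0 instead.
(q23) alone gives q23 = 1.
(q13') alone gives q13 = 0.
(q33') alone gives q33 = 0.
(q31) alone gives q31 = 1.
(q41') alone gives q41 = 0.
(q43) alone gives q43 = 1.
But (q43') is also a unit clause — contradiction.
Both values of q21 lead to a conflict.
That branch fails; take q12 = 0 instead.
(q13) alone gives q13 = 1.
(q23') alone gives q23 = 0.
(q33') alone gives q33 = 0.
(q43') alone gives q43 = 0.
Branch on q21: set q21 = 1.
(q31') alone gives q31 = 0.
(q32) alone gives q32 = 1.
(q41') alone gives q41 = 0.
(q42) alone gives q42 = 1.
But (q42') is also a unit clause — contradiction.
That branch fails; take q21 = 0 instead.
(q22) alone gives q22 = 1.
(q32') alone gives q32 = 0.
(q31) alone gives q31 = 1.
(q41') alone gives q41 = 0.
(q42) alone gives q42 = 1.
But (q42') is also a unit clause — contradiction.
Both values of q21 lead to a conflict.
Both values of q12 lead to a conflict.
That branch fails; take q11 = 1 instead.
(q21') alone gives q21 = 0.
(q31') alone gives q31 = 0.
(q41') alone gives q41 = 0.
Branch on q22: set q22 = 1.
(q12') alone gives q12 = 0.
(q32') alone gives q32 = 0.
(q33) alone gives q33 = 1.
(q42') alone gives q42 = 0.
(q43) alone gives q43 = 1.
But (q43') is also a unit clause — contradiction.
That branch fails; take q22 = 0 instead.
(q23) alone gives q23 = 1.
(q13') alone gives q13 = 0.
(q33') alone gives q33 = 0.
(q32) alone gives q32 = 1.
(q12') alone gives q12 = 0.
(q42') alone gives q42 = 0.
(q43) alone gives q43 = 1.
But (q43') is also a unit clause — contradiction.
Both values of q22 lead to a conflict.
Both values of q11 lead to a conflict.

UNSATISFIABLE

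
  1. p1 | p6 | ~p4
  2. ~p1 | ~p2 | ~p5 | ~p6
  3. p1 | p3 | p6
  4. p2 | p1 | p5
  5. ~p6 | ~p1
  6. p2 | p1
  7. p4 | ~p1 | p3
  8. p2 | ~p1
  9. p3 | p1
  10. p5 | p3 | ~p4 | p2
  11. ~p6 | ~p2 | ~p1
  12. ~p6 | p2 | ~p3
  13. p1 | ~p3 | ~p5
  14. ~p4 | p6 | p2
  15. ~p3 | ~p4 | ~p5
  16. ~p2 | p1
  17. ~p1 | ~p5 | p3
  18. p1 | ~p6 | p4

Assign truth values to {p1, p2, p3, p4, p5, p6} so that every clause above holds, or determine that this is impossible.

Try p6 = 0.
Try p1 = 1.
The clause (p2) is unit, so p2 = 1.
Try p4 = 1.
Try p3 = 0.
The clause (~p5) is unit, so p5 = 0.
All clauses are satisfied.

p1 ↦ 1,  p2 ↦ 1,  p3 ↦ 0,  p4 ↦ 1,  p5 ↦ 0,  p6 ↦ 0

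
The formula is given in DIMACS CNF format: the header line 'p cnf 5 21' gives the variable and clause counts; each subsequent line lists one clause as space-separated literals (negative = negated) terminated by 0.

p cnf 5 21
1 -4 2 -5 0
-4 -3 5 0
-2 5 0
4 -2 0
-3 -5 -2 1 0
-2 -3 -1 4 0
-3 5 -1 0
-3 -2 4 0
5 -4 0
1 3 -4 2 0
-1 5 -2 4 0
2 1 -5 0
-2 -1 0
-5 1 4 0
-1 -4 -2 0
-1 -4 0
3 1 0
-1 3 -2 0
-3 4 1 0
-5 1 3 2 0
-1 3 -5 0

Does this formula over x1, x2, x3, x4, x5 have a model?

Yes, satisfiable

Try x2 = False.
Try x5 = True.
(x1) alone gives x1 = True.
(¬x4) alone gives x4 = False.
(x3) alone gives x3 = True.
All clauses are satisfied.
A satisfying assignment: x1 ↦ True, x2 ↦ False, x3 ↦ True, x4 ↦ False, x5 ↦ True.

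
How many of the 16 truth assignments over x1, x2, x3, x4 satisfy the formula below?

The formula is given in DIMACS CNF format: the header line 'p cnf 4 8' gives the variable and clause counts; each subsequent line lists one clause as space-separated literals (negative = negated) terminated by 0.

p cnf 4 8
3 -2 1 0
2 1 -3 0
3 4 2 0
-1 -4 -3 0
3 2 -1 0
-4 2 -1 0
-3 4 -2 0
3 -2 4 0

4

There are 2^4 = 16 truth assignments over (x1, x2, x3, x4).
Check each against the 8 clauses (columns in the order x1, x2, x3, x4):
  F F F F  ✗ fails (x3 ∨ x4 ∨ x2)
  F F F T  ✓ satisfies all
  F F T F  ✗ fails (x2 ∨ x1 ∨ ¬x3)
  F F T T  ✗ fails (x2 ∨ x1 ∨ ¬x3)
  F T F F  ✗ fails (x3 ∨ ¬x2 ∨ x1)
  F T F T  ✗ fails (x3 ∨ ¬x2 ∨ x1)
  F T T F  ✗ fails (¬x3 ∨ x4 ∨ ¬x2)
  F T T T  ✓ satisfies all
  T F F F  ✗ fails (x3 ∨ x4 ∨ x2)
  T F F T  ✗ fails (x3 ∨ x2 ∨ ¬x1)
  T F T F  ✓ satisfies all
  T F T T  ✗ fails (¬x1 ∨ ¬x4 ∨ ¬x3)
  T T F F  ✗ fails (x3 ∨ ¬x2 ∨ x4)
  T T F T  ✓ satisfies all
  T T T F  ✗ fails (¬x3 ∨ x4 ∨ ¬x2)
  T T T T  ✗ fails (¬x1 ∨ ¬x4 ∨ ¬x3)
4 of the 16 rows are models.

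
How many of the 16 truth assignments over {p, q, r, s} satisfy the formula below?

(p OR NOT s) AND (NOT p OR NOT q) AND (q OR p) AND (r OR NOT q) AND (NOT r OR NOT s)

4

There are 2^4 = 16 truth assignments over (p, q, r, s).
Check each against the 5 clauses (columns in the order p, q, r, s):
  F F F F  ✗ fails (q OR p)
  F F F T  ✗ fails (p OR NOT s)
  F F T F  ✗ fails (q OR p)
  F F T T  ✗ fails (p OR NOT s)
  F T F F  ✗ fails (r OR NOT q)
  F T F T  ✗ fails (p OR NOT s)
  F T T F  ✓ satisfies all
  F T T T  ✗ fails (p OR NOT s)
  T F F F  ✓ satisfies all
  T F F T  ✓ satisfies all
  T F T F  ✓ satisfies all
  T F T T  ✗ fails (NOT r OR NOT s)
  T T F F  ✗ fails (NOT p OR NOT q)
  T T F T  ✗ fails (NOT p OR NOT q)
  T T T F  ✗ fails (NOT p OR NOT q)
  T T T T  ✗ fails (NOT p OR NOT q)
4 of the 16 rows are models.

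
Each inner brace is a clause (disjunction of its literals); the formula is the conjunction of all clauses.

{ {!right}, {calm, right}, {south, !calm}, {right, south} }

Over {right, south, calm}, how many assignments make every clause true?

1

There are 2^3 = 8 truth assignments over (right, south, calm).
Check each against the 4 clauses (columns in the order right, south, calm):
  F F F  ✗ fails (calm || right)
  F F T  ✗ fails (south || !calm)
  F T F  ✗ fails (calm || right)
  F T T  ✓ satisfies all
  T F F  ✗ fails (!right)
  T F T  ✗ fails (!right)
  T T F  ✗ fails (!right)
  T T T  ✗ fails (!right)
1 of the 8 rows is a model.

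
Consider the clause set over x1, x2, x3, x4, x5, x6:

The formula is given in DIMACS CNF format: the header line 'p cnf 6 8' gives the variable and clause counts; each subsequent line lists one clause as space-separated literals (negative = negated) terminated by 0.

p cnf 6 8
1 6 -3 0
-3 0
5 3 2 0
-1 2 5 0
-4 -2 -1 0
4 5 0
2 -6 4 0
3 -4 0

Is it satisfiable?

Yes, satisfiable

The clause (¬x3) is unit, so x3 = False.
The clause (¬x4) is unit, so x4 = False.
The clause (x5) is unit, so x5 = True.
Branch on x2: set x2 = True.
All clauses hold; x1, x6 can take either value.
A satisfying assignment: x1=True, x2=True, x3=False, x4=False, x5=True, x6=False.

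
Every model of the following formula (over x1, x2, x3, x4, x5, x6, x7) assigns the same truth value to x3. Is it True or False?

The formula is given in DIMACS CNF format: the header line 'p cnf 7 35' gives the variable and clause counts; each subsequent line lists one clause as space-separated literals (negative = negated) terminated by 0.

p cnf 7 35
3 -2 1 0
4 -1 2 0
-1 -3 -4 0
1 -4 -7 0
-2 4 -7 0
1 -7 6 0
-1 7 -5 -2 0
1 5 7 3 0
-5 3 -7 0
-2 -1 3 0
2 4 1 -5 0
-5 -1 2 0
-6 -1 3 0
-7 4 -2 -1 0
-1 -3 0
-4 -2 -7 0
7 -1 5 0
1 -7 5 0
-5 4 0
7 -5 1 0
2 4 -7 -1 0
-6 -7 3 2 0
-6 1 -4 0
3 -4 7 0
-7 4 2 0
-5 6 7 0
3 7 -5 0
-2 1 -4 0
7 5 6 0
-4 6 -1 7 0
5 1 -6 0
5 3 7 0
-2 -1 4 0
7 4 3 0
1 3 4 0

False

Suppose x3 = True.
Unit clause (¬x1) forces x1 = False.
Case x4 = False:
Unit clause (¬x5) forces x5 = False.
Unit clause (¬x7) forces x7 = False.
Unit clause (x6) forces x6 = True.
That conflicts with the unit clause (¬x6).
Undo x4 and try x4 = True.
Unit clause (¬x7) forces x7 = False.
Unit clause (¬x5) forces x5 = False.
Unit clause (¬x6) forces x6 = False.
That conflicts with the unit clause (x6).
Either choice for x4 ends in contradiction.
So every satisfying assignment has x3 = False.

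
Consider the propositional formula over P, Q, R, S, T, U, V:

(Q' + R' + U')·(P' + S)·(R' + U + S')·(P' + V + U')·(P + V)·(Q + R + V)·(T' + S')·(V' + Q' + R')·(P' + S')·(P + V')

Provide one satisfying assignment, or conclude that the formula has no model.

Case P = 0:
From the singleton clause (V), V = 1.
But (V') is also a unit clause — contradiction.
Undo P and try P = 1.
From the singleton clause (S), S = 1.
But (S') is also a unit clause — contradiction.
Both values of P lead to a conflict.

UNSATISFIABLE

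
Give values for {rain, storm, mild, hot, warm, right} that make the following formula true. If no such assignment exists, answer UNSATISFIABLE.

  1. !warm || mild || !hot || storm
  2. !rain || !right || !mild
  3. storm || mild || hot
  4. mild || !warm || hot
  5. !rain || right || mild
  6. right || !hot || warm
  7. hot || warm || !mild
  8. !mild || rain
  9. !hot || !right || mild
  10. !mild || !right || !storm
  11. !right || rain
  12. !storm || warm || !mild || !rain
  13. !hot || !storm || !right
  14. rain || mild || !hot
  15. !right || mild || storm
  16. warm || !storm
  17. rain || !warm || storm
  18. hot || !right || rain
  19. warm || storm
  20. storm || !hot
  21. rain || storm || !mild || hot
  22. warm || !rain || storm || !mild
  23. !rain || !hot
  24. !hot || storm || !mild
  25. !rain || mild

Case mild = true:
(rain) alone gives rain = true.
(!right) alone gives right = false.
(!hot) alone gives hot = false.
(warm) alone gives warm = true.
Every clause is now satisfied; storm is unconstrained.

rain ↦ true, storm ↦ false, mild ↦ true, hot ↦ false, warm ↦ true, right ↦ false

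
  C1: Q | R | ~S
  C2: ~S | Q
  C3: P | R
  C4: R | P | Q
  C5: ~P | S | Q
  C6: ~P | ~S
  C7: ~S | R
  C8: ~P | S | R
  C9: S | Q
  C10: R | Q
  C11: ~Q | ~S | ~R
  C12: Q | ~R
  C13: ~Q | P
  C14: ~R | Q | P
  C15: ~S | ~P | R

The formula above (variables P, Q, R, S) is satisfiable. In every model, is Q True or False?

Suppose Q = 0.
(~S) alone gives S = 0.
Now (S) is unsatisfied and unit — conflict.
So every satisfying assignment has Q = True.

True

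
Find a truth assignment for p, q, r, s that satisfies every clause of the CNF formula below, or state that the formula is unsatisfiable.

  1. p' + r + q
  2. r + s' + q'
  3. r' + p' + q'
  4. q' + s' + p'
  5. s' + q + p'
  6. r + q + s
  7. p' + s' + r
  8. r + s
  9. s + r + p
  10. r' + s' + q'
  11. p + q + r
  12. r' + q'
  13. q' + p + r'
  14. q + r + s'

Try r = 1.
(q') alone gives q = 0.
Try s = 1.
(p') alone gives p = 0.
All clauses are satisfied.

p=0, q=0, r=1, s=1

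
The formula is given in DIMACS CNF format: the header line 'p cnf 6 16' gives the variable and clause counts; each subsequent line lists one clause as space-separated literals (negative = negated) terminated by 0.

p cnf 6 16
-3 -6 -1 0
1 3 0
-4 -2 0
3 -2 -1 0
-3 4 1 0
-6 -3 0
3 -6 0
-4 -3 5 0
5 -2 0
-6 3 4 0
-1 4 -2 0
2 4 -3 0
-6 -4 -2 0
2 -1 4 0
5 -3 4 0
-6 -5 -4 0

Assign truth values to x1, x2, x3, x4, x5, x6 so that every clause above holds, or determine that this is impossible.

x1=False; x2=False; x3=True; x4=True; x5=True; x6=False

Try x1 = False.
(x3) alone gives x3 = True.
(x4) alone gives x4 = True.
(¬x2) alone gives x2 = False.
(¬x6) alone gives x6 = False.
(x5) alone gives x5 = True.
This assignment satisfies each clause.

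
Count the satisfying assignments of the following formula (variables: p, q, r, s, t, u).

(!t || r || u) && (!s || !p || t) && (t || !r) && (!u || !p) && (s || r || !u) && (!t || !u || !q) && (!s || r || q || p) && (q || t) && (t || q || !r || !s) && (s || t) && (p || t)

10

There are 2^6 = 64 truth assignments over (p, q, r, s, t, u).
Split on q. With q = true, the clauses containing q are satisfied and !q drops from the rest; 4 of the 2^5 = 32 assignments to the other variables satisfy what remains.
With q = false, by the same count on the reduced clause set, 6 assignments work.
(One model: p=F, q=F, r=T, s=F, t=T, u=F.)
Total: 4 + 6 = 10.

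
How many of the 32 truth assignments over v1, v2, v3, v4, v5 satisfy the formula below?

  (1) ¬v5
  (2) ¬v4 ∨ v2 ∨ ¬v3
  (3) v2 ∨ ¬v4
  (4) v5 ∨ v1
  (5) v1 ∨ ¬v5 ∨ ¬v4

There are 2^5 = 32 truth assignments over (v1, v2, v3, v4, v5).
Split on v1. With v1 = True, the clauses containing v1 are satisfied and ¬v1 drops from the rest; 6 of the 2^4 = 16 assignments to the other variables satisfy what remains.
With v1 = False, by the same count on the reduced clause set, 0 assignments work.
(One model: v1=T, v2=F, v3=F, v4=F, v5=F.)
Total: 6 + 0 = 6.

6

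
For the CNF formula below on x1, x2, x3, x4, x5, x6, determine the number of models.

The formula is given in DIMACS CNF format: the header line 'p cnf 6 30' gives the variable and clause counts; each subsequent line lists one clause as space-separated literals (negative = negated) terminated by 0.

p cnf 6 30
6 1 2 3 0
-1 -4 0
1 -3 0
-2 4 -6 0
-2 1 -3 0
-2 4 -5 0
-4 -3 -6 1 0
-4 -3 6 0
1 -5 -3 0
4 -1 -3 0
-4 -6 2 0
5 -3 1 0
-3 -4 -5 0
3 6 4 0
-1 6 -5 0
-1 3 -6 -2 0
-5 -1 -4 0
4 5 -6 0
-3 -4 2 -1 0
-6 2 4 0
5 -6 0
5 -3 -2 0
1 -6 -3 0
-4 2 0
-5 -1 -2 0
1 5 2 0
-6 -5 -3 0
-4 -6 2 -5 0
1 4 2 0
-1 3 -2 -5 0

There are 2^6 = 64 truth assignments over (x1, x2, x3, x4, x5, x6).
Split on x4. With x4 = True, the clauses containing x4 are satisfied and ¬x4 drops from the rest; 3 of the 2^5 = 32 assignments to the other variables satisfy what remains.
With x4 = False, by the same count on the reduced clause set, 0 assignments work.
(One model: x1=F, x2=T, x3=F, x4=T, x5=F, x6=F.)
Total: 3 + 0 = 3.

3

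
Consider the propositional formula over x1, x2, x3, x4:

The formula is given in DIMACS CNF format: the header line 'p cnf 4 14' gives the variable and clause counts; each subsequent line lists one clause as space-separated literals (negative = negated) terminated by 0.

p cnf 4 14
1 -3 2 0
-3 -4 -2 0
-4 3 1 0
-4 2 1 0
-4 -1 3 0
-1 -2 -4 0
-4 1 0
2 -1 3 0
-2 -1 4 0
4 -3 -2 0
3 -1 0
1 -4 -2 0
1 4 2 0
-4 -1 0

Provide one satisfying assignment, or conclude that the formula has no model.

Try x4 = False.
Try x2 = False.
From the singleton clause (x1), x1 = True.
From the singleton clause (x3), x3 = True.
Every clause now holds.

x1 ↦ True; x2 ↦ False; x3 ↦ True; x4 ↦ False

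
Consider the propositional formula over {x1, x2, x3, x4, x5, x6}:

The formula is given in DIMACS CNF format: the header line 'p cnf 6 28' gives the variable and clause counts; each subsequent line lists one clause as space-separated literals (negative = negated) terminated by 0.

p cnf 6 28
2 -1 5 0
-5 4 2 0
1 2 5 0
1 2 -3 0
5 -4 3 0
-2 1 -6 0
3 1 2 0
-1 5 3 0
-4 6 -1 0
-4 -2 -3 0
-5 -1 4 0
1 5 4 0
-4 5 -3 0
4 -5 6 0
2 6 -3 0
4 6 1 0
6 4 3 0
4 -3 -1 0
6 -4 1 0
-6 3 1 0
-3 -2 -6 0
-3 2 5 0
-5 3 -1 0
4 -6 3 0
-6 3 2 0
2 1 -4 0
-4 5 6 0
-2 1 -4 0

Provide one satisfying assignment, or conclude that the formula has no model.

x1: True,  x2: False,  x3: True,  x4: True,  x5: True,  x6: True

Suppose x2 = False.
Suppose x1 = True.
Unit clause (x5) forces x5 = True.
Unit clause (x4) forces x4 = True.
Unit clause (x6) forces x6 = True.
Unit clause (x3) forces x3 = True.
This assignment satisfies each clause.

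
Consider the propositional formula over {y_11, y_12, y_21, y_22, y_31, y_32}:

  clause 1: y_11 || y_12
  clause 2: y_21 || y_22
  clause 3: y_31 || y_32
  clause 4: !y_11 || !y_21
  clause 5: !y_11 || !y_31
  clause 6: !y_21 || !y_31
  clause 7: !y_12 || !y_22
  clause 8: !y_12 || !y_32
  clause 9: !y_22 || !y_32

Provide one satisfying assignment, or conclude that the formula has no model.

Suppose y_11 = true.
Unit clause (!y_21) forces y_21 = false.
Unit clause (y_22) forces y_22 = true.
Unit clause (!y_31) forces y_31 = false.
Unit clause (y_32) forces y_32 = true.
But (!y_32) is also a unit clause — contradiction.
Undo y_11 and try y_11 = false.
Unit clause (y_12) forces y_12 = true.
Unit clause (!y_22) forces y_22 = false.
Unit clause (y_21) forces y_21 = true.
Unit clause (!y_31) forces y_31 = false.
Unit clause (y_32) forces y_32 = true.
But (!y_32) is also a unit clause — contradiction.
Both values of y_11 lead to a conflict.

UNSATISFIABLE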